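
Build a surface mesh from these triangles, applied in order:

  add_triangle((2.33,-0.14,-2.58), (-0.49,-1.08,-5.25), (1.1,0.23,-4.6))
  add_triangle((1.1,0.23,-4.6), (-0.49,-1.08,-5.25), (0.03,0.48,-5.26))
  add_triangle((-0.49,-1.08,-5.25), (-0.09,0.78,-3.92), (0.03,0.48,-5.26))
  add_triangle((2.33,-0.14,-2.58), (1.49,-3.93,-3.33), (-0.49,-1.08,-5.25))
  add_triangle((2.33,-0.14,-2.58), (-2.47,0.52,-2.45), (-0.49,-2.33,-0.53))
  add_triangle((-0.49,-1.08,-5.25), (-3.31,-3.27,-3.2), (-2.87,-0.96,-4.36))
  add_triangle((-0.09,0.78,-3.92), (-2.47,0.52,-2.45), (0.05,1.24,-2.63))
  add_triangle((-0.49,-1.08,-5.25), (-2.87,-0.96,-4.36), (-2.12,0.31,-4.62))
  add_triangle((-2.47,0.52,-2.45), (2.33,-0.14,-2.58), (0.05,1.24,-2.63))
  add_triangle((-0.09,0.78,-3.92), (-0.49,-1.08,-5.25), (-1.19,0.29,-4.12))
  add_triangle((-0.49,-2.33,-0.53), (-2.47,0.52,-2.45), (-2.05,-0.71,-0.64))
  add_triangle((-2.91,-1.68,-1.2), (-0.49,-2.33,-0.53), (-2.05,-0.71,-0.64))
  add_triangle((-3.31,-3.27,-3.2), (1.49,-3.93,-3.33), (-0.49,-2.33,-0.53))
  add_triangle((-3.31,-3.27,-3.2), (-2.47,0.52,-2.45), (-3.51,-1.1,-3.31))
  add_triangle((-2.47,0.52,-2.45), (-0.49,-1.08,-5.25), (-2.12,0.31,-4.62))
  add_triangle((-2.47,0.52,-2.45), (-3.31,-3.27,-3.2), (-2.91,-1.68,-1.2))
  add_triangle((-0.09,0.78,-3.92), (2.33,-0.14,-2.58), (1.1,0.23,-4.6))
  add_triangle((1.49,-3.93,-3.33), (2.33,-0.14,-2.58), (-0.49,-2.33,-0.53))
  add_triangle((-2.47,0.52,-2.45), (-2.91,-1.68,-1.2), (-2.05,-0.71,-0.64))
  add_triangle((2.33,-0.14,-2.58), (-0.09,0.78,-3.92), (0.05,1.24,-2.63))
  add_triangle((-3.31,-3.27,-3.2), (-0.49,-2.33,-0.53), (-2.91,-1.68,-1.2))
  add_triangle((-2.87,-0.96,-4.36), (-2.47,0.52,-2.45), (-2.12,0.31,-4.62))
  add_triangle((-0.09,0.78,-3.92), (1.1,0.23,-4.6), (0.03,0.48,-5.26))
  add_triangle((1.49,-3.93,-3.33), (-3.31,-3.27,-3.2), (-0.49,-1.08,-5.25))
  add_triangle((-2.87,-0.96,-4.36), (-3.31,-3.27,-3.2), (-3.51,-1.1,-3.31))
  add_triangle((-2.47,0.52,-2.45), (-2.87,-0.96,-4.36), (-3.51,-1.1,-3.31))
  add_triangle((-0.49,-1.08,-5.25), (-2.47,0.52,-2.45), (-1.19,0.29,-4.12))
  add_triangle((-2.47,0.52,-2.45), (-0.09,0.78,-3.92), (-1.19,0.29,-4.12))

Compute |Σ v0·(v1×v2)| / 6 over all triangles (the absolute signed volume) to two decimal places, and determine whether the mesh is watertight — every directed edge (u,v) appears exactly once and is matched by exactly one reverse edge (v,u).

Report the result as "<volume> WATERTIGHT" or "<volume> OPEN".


Per-triangle v0·(v1×v2)/6:
  t1: +2.1231
  t2: +1.5541
  t3: +0.3461
  t4: +7.9151
  t5: -4.9055
  t6: +5.4625
  t7: +1.1325
  t8: +2.8096
  t9: -2.1313
  t10: +1.3927
  t11: -1.4164
  t12: +0.1286
  t13: +4.6902
  t14: -0.2172
  t15: -0.9587
  t16: +2.6755
  t17: +0.5551
  t18: -0.0602
  t19: +0.5226
  t20: +1.1658
  t21: +1.6058
  t22: +1.5360
  t23: +0.3788
  t24: +12.6655
  t25: +2.1569
  t26: +1.2561
  t27: +1.5092
  t28: +0.8587
Σ = +44.7511 → |volume| = 44.75

Directed edges: 84 total, each appears once with its reverse present → watertight.

44.75 WATERTIGHT


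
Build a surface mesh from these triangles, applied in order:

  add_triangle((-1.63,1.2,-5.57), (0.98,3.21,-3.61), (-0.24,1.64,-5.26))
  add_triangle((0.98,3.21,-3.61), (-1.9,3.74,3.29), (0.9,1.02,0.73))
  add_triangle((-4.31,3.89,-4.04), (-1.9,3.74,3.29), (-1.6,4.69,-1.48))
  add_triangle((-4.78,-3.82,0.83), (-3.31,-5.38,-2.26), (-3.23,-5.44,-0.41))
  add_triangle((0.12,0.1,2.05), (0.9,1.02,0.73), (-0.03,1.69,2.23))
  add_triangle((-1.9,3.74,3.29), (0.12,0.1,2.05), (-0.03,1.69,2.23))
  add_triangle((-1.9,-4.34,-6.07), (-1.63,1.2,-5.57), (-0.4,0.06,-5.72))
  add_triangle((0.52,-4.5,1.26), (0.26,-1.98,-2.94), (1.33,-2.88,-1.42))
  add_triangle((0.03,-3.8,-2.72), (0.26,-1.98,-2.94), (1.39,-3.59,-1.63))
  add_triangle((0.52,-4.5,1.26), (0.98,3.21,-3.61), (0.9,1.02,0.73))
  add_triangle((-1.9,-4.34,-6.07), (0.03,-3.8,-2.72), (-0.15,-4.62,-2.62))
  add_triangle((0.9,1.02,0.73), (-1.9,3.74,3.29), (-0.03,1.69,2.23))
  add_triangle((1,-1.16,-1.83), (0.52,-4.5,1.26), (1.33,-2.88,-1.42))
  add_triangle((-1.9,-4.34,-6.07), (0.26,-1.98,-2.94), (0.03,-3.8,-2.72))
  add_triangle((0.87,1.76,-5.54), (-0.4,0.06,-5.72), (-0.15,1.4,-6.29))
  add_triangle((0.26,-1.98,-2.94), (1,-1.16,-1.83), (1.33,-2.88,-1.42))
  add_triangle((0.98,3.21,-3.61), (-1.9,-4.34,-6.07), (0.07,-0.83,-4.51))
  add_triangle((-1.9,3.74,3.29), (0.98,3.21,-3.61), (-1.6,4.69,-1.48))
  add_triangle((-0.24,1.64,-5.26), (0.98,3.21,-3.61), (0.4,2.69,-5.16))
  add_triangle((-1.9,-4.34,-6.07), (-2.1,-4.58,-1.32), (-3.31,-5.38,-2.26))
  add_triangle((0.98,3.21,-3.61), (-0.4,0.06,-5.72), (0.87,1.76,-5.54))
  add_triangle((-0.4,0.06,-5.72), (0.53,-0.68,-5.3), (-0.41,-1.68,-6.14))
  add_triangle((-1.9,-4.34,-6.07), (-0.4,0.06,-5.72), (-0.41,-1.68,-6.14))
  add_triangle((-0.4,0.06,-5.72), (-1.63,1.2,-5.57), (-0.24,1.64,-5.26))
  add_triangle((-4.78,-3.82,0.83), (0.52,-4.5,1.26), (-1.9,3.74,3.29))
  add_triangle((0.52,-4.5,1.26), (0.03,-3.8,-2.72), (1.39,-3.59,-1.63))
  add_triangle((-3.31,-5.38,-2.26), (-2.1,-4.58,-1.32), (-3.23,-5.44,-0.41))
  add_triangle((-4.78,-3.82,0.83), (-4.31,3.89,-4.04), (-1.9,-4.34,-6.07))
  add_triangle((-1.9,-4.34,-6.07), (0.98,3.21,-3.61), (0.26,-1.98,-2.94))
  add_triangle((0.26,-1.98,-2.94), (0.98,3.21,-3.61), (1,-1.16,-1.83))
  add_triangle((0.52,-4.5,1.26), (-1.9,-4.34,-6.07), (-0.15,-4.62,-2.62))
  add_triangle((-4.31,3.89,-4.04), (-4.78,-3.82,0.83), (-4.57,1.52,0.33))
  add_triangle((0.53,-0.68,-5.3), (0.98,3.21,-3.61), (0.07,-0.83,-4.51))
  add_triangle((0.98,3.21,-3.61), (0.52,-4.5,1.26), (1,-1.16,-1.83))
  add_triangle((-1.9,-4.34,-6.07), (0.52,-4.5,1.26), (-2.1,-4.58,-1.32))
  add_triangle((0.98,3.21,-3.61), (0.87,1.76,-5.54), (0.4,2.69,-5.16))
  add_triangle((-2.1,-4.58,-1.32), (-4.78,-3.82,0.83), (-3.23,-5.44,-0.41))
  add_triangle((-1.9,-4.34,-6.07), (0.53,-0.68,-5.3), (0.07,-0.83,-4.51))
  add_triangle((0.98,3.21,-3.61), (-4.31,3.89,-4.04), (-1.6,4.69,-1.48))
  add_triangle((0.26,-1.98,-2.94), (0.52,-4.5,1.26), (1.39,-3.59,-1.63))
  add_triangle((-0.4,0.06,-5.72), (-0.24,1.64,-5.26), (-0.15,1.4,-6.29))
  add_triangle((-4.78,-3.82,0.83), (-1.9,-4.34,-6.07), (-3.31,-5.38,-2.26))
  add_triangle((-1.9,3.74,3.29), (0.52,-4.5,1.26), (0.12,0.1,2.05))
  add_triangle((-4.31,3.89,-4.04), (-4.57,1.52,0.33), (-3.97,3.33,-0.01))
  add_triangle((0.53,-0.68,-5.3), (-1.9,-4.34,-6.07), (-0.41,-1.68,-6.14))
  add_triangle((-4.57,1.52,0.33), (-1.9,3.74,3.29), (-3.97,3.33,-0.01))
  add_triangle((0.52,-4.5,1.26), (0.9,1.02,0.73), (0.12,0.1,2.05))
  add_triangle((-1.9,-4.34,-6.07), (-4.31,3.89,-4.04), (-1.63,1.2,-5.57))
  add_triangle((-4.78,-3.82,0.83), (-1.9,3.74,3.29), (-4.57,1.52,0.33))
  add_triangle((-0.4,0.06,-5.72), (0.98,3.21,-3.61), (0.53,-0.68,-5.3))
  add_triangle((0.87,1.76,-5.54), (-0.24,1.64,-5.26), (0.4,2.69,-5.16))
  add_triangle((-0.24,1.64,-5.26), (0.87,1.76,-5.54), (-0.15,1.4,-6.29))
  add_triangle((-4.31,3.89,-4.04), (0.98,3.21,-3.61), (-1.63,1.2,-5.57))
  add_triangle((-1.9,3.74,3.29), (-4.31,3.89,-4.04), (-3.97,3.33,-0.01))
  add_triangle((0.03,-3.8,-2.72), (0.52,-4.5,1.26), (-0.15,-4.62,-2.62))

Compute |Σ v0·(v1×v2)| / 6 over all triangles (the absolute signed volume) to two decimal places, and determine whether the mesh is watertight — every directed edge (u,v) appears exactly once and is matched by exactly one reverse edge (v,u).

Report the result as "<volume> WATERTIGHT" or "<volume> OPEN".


Per-triangle v0·(v1×v2)/6:
  t1: +1.9756
  t2: +5.4152
  t3: +11.7950
  t4: +4.3407
  t5: +0.5171
  t6: +0.9342
  t7: +6.8136
  t8: +2.5614
  t9: +1.4586
  t10: +3.0987
  t11: +1.1915
  t12: +0.7435
  t13: -0.1656
  t14: +2.3241
  t15: +1.1288
  t16: +0.8328
  t17: -3.5693
  t18: +5.9839
  t19: +0.0762
  t20: +3.1505
  t21: -1.8029
  t22: +1.4842
  t23: +2.5351
  t24: +2.0133
  t25: +17.2485
  t26: +3.5761
  t27: +1.1436
  t28: +48.1588
  t29: +6.6542
  t30: +2.2934
  t31: +3.3123
  t32: +17.0221
  t33: -1.0988
  t34: +0.4224
  t35: +9.6787
  t36: +1.1824
  t37: -1.5923
  t38: -0.6419
  t39: +10.6173
  t40: -2.4940
  t41: +0.2754
  t42: +7.5714
  t43: +2.7155
  t44: +6.1050
  t45: +1.2454
  t46: +5.5280
  t47: +1.4861
  t48: +16.7453
  t49: +14.1389
  t50: +3.5879
  t51: +1.0460
  t52: +0.5563
  t53: +12.7708
  t54: +6.3210
  t55: +0.7400
Σ = +251.1522 → |volume| = 251.15

Directed edges: 165 total; 3 unmatched, e.g. (-4.78,-3.82,0.83)→(0.52,-4.5,1.26) → open.

251.15 OPEN


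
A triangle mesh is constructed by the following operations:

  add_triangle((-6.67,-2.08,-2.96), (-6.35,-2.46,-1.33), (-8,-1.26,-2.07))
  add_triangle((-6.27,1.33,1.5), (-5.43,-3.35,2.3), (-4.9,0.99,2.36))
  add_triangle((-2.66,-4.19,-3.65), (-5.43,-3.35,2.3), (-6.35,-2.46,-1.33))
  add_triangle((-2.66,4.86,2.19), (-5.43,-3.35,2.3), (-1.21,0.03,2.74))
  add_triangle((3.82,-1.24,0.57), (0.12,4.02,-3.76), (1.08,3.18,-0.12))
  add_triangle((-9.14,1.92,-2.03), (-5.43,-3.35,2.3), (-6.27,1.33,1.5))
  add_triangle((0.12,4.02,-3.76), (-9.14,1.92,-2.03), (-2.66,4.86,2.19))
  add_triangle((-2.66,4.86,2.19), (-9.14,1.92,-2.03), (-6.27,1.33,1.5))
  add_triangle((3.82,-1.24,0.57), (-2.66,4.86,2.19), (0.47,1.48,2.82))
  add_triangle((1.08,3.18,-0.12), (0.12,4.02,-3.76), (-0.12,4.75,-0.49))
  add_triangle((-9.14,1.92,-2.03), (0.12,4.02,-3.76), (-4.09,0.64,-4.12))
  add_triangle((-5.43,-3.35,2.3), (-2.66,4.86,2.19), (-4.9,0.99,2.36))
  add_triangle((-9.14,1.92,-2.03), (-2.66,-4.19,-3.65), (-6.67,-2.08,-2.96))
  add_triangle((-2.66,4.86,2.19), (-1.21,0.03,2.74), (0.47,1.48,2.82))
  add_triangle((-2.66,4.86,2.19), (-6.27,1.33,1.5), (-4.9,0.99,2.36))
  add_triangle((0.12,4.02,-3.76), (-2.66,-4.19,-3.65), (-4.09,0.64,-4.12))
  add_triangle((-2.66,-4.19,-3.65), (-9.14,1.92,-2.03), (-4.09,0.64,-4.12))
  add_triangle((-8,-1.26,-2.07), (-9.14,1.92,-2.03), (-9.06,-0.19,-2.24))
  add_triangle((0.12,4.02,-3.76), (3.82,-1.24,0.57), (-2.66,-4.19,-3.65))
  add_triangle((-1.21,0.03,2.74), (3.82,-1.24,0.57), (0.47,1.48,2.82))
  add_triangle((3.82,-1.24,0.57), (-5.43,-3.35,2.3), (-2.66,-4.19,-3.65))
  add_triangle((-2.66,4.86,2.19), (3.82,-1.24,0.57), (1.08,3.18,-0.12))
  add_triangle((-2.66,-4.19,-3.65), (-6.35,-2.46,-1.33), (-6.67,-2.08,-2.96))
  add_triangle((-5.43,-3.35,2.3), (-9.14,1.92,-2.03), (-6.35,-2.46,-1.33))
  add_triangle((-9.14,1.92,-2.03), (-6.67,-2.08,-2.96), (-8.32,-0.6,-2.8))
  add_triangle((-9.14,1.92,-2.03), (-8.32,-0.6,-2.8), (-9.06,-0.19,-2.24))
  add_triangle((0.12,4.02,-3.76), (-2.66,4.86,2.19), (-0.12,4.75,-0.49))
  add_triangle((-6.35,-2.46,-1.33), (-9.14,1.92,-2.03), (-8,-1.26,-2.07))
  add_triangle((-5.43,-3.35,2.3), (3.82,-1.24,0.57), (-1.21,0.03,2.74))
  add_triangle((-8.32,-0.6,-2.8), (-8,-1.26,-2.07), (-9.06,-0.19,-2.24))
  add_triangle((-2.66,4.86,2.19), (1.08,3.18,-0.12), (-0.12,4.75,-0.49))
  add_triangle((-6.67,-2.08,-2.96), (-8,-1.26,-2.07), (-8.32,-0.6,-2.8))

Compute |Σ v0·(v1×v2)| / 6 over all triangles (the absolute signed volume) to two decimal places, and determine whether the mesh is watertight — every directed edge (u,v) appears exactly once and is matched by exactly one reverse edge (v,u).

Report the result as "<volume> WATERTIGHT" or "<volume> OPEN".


312.04 WATERTIGHT

Per-triangle v0·(v1×v2)/6:
  t1: +2.8320
  t2: +5.5360
  t3: +15.5736
  t4: +12.3581
  t5: +7.7654
  t6: +19.8562
  t7: +41.9467
  t8: +18.8981
  t9: +4.3081
  t10: +3.1095
  t11: +21.0548
  t12: +2.1879
  t13: +5.5267
  t14: +4.9085
  t15: +5.4121
  t16: +14.8575
  t17: +22.2113
  t18: +0.0854
  t19: +20.5615
  t20: +3.6707
  t21: +20.5957
  t22: +6.5302
  t23: +6.8759
  t24: +19.7130
  t25: +0.2390
  t26: +2.2214
  t27: +6.2474
  t28: +2.0544
  t29: +8.7881
  t30: +1.1662
  t31: +2.8902
  t32: +2.0573
Σ = +312.0389 → |volume| = 312.04

Directed edges: 96 total, each appears once with its reverse present → watertight.


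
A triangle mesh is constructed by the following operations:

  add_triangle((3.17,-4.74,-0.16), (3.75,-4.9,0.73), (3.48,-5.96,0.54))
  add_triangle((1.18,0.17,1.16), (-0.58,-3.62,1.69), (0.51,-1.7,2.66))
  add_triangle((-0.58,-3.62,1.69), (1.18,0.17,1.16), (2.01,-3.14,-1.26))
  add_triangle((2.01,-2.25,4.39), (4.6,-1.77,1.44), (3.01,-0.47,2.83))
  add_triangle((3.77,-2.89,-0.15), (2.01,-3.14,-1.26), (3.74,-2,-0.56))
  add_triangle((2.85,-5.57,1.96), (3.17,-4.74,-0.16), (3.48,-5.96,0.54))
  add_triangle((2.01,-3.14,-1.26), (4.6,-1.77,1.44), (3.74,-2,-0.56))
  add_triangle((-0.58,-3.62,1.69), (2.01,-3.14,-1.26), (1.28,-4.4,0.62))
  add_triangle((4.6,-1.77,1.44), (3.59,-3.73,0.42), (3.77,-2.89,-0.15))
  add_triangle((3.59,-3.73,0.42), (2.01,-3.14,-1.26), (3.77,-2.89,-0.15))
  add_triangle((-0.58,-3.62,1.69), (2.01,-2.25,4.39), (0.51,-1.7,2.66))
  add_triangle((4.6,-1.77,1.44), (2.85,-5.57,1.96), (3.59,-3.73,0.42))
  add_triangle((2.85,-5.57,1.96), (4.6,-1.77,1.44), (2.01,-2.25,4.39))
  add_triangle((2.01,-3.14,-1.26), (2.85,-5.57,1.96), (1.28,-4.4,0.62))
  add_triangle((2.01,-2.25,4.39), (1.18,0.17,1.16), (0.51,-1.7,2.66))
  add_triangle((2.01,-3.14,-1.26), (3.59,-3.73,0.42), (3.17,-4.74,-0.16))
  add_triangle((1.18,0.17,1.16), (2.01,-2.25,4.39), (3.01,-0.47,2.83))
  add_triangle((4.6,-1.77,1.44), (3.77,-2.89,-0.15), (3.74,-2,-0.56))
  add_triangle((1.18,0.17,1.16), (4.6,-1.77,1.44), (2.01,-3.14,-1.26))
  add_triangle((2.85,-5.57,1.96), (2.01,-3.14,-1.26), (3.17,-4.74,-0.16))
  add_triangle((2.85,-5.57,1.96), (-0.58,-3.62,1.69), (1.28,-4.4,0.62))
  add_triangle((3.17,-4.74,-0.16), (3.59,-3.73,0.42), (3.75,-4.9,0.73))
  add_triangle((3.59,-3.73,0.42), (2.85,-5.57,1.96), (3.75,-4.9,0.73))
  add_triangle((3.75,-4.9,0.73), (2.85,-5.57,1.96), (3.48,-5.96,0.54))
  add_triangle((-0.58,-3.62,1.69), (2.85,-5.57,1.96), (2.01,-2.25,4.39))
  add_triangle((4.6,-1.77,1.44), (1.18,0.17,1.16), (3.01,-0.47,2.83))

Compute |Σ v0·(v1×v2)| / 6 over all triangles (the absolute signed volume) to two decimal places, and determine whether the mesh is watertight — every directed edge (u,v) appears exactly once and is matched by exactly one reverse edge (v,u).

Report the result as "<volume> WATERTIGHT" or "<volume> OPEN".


39.60 WATERTIGHT

Per-triangle v0·(v1×v2)/6:
  t1: +0.6348
  t2: -0.7130
  t3: -3.7750
  t4: +4.1213
  t5: +1.0560
  t6: -0.3461
  t7: -2.3279
  t8: +1.0901
  t9: +1.6184
  t10: +1.2907
  t11: +1.0929
  t12: +4.3366
  t13: +11.6891
  t14: +2.4801
  t15: +0.2361
  t16: +0.9599
  t17: +0.4934
  t18: +1.3379
  t19: -0.5306
  t20: +0.9504
  t21: +2.4713
  t22: +0.5709
  t23: +0.5222
  t24: +1.3994
  t25: +8.4564
  t26: +0.4860
Σ = +39.6014 → |volume| = 39.60

Directed edges: 78 total, each appears once with its reverse present → watertight.


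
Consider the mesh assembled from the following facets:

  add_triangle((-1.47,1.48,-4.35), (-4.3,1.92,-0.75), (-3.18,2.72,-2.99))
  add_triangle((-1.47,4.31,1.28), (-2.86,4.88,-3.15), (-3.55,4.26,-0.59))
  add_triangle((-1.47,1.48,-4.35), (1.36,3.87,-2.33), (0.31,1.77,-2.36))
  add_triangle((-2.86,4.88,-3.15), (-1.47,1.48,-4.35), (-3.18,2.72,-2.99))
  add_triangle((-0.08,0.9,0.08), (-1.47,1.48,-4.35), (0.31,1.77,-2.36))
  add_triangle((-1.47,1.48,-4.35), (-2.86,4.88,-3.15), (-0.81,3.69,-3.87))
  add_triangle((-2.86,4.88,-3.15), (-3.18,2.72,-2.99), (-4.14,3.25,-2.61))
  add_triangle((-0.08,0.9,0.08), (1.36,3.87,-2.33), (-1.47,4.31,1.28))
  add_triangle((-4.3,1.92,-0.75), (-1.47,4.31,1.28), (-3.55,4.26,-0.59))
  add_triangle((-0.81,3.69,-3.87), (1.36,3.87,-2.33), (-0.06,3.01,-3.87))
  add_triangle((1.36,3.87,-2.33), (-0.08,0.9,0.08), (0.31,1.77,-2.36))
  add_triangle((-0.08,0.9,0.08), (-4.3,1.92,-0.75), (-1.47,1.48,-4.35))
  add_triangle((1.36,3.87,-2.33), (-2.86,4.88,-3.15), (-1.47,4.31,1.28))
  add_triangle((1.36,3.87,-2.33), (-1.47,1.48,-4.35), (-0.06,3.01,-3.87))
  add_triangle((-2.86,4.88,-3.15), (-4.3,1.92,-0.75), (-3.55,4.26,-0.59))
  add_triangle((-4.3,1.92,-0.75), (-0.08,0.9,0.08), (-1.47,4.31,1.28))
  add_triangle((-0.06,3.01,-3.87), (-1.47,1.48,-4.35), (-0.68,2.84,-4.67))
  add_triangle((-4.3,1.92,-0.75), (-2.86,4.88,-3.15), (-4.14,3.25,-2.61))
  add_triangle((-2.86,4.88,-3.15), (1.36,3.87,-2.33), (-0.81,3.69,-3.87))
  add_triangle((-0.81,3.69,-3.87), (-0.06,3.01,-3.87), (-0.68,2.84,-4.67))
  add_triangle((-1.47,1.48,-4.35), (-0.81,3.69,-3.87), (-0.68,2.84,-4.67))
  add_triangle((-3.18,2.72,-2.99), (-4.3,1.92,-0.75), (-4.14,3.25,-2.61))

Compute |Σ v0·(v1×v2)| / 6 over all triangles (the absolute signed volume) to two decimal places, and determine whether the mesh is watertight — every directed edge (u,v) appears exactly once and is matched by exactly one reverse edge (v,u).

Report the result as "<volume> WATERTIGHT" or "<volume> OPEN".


Per-triangle v0·(v1×v2)/6:
  t1: +2.3766
  t2: +5.3350
  t3: +0.9653
  t4: +3.7737
  t5: -0.8196
  t6: +4.4639
  t7: +1.5833
  t8: +0.2067
  t9: +2.8688
  t10: +1.6078
  t11: -0.4560
  t12: -2.5910
  t13: +11.8422
  t14: -0.1476
  t15: +5.1576
  t16: -0.7056
  t17: +0.0292
  t18: +2.2121
  t19: +4.5761
  t20: +0.6497
  t21: +1.0938
  t22: +0.6870
Σ = +44.7092 → |volume| = 44.71

Directed edges: 66 total, each appears once with its reverse present → watertight.

44.71 WATERTIGHT


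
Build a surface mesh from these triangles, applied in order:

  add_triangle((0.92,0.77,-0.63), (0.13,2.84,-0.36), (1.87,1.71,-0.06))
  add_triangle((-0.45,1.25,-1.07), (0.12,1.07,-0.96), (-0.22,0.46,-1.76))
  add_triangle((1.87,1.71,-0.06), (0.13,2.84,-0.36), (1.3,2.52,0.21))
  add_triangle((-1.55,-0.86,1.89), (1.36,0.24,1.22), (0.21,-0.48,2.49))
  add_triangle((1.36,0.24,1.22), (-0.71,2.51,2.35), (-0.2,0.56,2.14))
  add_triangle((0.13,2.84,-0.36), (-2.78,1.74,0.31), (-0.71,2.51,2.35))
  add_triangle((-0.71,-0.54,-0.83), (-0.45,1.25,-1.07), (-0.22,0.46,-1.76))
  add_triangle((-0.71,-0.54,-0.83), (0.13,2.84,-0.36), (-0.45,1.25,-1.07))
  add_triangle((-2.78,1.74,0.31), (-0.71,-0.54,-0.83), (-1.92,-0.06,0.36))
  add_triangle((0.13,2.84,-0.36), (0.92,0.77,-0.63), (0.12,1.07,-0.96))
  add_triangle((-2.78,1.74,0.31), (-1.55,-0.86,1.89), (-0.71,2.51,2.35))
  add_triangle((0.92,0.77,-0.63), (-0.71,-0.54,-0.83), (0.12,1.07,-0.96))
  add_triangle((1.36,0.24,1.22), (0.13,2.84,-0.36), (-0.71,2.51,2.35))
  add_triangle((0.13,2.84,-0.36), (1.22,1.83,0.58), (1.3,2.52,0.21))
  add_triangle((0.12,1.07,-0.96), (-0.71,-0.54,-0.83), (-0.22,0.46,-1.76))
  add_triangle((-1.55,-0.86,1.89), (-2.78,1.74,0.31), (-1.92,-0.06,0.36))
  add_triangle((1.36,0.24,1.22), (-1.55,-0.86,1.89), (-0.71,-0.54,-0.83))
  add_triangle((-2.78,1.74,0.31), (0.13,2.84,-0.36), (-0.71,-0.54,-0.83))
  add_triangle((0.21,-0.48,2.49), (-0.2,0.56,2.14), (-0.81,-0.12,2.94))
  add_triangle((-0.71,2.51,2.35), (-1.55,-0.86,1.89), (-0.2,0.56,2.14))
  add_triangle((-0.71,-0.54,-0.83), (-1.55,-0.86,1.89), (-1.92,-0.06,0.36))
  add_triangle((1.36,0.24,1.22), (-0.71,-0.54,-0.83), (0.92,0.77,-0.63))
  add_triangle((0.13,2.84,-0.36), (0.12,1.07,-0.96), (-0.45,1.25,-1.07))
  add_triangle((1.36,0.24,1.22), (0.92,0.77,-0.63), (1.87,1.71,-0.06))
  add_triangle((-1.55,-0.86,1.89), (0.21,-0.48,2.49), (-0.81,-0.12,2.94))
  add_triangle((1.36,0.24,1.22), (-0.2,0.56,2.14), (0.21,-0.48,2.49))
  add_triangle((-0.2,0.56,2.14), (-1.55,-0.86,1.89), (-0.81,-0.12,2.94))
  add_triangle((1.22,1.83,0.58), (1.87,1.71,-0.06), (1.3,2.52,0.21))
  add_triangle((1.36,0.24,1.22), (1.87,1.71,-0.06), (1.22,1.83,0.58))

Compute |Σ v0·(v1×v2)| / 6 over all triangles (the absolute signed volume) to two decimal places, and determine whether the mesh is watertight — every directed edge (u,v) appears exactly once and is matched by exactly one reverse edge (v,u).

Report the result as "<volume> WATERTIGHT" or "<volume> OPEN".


Per-triangle v0·(v1×v2)/6:
  t1: +0.5172
  t2: +0.1443
  t3: +0.3611
  t4: -0.0785
  t5: +0.9824
  t6: +3.4044
  t7: +0.2428
  t8: +0.0800
  t9: +0.5980
  t10: +0.3273
  t11: +3.5690
  t12: +0.1884
  t13: +2.1919
  t14: +0.1706
  t15: -0.0924
  t16: +0.8801
  t17: +0.3340
  t18: +1.3882
  t19: +0.3564
  t20: +1.1652
  t21: +0.5151
  t22: +0.1634
  t23: +0.2286
  t24: +0.2159
  t25: +0.5345
  t26: +0.5824
  t27: +0.1770
  t28: +0.2008
  t29: +0.4750
Σ = +19.8234 → |volume| = 19.82

Directed edges: 87 total; 3 unmatched, e.g. (1.36,0.24,1.22)→(0.13,2.84,-0.36) → open.

19.82 OPEN


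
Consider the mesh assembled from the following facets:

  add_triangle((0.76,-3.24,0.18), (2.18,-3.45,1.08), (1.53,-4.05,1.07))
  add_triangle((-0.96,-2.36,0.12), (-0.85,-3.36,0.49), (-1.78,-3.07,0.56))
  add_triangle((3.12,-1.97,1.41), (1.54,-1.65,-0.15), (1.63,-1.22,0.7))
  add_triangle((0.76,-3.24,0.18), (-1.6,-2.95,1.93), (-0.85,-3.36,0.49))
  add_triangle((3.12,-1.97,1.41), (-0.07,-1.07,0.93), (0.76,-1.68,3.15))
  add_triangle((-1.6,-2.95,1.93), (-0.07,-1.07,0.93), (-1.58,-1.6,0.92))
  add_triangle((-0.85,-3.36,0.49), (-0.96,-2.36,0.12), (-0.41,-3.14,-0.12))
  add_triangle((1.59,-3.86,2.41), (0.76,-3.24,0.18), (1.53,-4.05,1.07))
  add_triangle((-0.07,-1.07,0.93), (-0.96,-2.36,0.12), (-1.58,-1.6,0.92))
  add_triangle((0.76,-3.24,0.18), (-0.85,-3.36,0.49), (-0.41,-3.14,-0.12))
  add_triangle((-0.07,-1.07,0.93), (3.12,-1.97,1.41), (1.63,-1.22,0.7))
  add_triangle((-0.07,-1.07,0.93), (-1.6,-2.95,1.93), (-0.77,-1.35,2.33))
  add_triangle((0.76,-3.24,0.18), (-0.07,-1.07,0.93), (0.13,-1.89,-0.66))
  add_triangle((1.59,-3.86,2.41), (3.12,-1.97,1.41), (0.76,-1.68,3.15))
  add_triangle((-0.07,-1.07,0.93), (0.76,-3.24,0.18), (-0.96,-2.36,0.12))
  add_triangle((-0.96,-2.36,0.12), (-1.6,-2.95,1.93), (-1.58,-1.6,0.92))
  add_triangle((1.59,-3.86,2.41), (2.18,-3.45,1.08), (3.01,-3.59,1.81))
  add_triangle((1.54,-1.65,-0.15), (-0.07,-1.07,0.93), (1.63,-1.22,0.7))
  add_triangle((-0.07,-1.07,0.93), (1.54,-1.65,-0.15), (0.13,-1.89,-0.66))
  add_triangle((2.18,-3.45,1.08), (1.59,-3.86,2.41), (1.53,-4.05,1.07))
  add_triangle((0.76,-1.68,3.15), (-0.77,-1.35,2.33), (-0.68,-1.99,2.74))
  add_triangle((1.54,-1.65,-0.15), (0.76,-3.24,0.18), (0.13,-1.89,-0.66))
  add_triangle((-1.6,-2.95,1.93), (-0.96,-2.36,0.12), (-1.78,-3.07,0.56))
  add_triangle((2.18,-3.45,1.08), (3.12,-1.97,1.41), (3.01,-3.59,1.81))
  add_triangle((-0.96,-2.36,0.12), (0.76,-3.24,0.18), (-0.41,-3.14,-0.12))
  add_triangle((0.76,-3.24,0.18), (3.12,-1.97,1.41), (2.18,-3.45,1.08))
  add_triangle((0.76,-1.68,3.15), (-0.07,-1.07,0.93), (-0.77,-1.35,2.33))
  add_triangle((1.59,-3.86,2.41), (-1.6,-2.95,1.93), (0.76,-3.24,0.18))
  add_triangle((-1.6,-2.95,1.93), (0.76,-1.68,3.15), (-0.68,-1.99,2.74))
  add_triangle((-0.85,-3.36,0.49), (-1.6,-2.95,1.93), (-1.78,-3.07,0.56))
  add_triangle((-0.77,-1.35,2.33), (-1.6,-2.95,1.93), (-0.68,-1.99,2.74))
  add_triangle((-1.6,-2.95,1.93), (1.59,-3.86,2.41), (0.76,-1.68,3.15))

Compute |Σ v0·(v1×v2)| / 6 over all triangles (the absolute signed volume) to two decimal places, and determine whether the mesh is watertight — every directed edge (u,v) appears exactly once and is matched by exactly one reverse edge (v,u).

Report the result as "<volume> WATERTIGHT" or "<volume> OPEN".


Per-triangle v0·(v1×v2)/6:
  t1: +0.3472
  t2: +0.1488
  t3: -0.0710
  t4: +1.1869
  t5: -1.0259
  t6: +0.0487
  t7: +0.1657
  t8: +0.3753
  t9: -0.4405
  t10: +0.4483
  t11: -0.1166
  t12: -0.3673
  t13: +0.2799
  t14: +3.1126
  t15: -0.7135
  t16: +0.5186
  t17: +0.8474
  t18: -0.3771
  t19: -0.6051
  t20: +0.8077
  t21: +0.2942
  t22: +0.5172
  t23: -0.3084
  t24: +0.4016
  t25: -0.2338
  t26: +0.3123
  t27: -0.3849
  t28: +3.3702
  t29: +0.7790
  t30: +0.7890
  t31: +0.3108
  t32: +3.8091
Σ = +14.2263 → |volume| = 14.23

Directed edges: 96 total; 6 unmatched, e.g. (3.12,-1.97,1.41)→(1.54,-1.65,-0.15) → open.

14.23 OPEN


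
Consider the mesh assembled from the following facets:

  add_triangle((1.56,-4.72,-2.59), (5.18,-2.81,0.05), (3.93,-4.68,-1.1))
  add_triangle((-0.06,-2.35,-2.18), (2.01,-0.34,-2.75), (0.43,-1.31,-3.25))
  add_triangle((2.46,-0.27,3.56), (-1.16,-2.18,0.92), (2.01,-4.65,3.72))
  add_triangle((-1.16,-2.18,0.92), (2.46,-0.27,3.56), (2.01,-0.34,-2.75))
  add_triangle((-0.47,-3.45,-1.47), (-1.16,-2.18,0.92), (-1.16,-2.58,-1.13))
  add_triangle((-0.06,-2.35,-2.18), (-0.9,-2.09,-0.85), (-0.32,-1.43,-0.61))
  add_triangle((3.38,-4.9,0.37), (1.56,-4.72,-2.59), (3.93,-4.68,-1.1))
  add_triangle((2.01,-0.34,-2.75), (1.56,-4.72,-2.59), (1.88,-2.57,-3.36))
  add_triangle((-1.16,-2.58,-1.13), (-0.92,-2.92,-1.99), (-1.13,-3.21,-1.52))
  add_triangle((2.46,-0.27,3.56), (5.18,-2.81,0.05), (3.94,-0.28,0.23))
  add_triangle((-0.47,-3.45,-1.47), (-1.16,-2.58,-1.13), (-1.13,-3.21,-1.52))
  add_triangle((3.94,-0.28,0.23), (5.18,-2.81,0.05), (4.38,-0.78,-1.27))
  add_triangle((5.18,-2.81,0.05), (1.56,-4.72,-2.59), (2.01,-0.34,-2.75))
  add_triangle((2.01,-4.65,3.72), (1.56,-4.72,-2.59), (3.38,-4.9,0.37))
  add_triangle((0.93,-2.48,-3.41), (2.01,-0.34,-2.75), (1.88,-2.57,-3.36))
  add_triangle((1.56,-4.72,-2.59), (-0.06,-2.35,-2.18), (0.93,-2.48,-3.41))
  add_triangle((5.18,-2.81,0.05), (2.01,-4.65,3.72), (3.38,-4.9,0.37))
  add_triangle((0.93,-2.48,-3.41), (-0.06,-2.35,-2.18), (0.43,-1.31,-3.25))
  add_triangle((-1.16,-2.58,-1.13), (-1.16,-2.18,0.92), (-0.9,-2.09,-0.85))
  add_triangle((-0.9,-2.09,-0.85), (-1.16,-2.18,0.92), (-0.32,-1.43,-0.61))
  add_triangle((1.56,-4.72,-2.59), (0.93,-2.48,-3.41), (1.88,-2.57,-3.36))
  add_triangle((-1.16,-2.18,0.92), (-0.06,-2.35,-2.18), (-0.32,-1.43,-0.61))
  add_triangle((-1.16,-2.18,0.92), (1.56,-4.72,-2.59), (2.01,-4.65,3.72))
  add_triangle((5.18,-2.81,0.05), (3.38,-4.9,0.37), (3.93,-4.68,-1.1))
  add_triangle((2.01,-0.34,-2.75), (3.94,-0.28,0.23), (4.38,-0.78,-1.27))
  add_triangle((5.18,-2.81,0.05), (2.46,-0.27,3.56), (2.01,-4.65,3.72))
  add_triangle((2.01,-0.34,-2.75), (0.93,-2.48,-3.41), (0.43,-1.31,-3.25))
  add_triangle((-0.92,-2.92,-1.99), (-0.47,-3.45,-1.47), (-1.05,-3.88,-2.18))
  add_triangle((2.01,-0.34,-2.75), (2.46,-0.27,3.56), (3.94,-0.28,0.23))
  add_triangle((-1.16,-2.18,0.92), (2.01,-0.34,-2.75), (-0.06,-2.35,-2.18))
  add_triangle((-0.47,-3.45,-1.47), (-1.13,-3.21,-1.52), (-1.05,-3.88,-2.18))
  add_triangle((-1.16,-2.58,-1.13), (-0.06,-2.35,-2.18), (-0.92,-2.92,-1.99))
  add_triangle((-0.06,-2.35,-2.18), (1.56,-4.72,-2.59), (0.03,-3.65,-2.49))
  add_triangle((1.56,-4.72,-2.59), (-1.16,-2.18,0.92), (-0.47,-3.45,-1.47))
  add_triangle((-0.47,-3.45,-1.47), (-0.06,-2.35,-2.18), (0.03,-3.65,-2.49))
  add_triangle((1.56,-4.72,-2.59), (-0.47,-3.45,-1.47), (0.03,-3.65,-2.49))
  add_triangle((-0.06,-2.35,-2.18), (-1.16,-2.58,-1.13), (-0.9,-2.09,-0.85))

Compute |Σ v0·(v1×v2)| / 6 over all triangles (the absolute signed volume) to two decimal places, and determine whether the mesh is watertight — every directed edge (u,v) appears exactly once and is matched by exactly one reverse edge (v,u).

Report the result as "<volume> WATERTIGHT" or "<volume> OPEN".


75.97 OPEN

Per-triangle v0·(v1×v2)/6:
  t1: +1.9251
  t2: -1.1669
  t3: +3.9520
  t4: -5.4804
  t5: +0.8748
  t6: -0.1167
  t7: +3.7014
  t8: +0.8324
  t9: +0.0765
  t10: +5.4940
  t11: +0.0586
  t12: +2.3688
  t13: +10.9494
  t14: +7.5473
  t15: +0.9996
  t16: +1.4260
  t17: +8.7600
  t18: +0.5903
  t19: -0.0371
  t20: -0.1840
  t21: +1.4921
  t22: -0.0168
  t23: +10.0654
  t24: +3.7547
  t25: +0.6850
  t26: +14.2683
  t27: +1.1851
  t28: +0.0654
  t29: -0.6215
  t30: -1.2733
  t31: +0.1642
  t32: -0.1103
  t33: +0.5034
  t34: +2.0548
  t35: +0.2175
  t36: +1.0086
  t37: -0.0477
Σ = +75.9660 → |volume| = 75.97

Directed edges: 111 total; 9 unmatched, e.g. (-0.92,-2.92,-1.99)→(-1.13,-3.21,-1.52) → open.


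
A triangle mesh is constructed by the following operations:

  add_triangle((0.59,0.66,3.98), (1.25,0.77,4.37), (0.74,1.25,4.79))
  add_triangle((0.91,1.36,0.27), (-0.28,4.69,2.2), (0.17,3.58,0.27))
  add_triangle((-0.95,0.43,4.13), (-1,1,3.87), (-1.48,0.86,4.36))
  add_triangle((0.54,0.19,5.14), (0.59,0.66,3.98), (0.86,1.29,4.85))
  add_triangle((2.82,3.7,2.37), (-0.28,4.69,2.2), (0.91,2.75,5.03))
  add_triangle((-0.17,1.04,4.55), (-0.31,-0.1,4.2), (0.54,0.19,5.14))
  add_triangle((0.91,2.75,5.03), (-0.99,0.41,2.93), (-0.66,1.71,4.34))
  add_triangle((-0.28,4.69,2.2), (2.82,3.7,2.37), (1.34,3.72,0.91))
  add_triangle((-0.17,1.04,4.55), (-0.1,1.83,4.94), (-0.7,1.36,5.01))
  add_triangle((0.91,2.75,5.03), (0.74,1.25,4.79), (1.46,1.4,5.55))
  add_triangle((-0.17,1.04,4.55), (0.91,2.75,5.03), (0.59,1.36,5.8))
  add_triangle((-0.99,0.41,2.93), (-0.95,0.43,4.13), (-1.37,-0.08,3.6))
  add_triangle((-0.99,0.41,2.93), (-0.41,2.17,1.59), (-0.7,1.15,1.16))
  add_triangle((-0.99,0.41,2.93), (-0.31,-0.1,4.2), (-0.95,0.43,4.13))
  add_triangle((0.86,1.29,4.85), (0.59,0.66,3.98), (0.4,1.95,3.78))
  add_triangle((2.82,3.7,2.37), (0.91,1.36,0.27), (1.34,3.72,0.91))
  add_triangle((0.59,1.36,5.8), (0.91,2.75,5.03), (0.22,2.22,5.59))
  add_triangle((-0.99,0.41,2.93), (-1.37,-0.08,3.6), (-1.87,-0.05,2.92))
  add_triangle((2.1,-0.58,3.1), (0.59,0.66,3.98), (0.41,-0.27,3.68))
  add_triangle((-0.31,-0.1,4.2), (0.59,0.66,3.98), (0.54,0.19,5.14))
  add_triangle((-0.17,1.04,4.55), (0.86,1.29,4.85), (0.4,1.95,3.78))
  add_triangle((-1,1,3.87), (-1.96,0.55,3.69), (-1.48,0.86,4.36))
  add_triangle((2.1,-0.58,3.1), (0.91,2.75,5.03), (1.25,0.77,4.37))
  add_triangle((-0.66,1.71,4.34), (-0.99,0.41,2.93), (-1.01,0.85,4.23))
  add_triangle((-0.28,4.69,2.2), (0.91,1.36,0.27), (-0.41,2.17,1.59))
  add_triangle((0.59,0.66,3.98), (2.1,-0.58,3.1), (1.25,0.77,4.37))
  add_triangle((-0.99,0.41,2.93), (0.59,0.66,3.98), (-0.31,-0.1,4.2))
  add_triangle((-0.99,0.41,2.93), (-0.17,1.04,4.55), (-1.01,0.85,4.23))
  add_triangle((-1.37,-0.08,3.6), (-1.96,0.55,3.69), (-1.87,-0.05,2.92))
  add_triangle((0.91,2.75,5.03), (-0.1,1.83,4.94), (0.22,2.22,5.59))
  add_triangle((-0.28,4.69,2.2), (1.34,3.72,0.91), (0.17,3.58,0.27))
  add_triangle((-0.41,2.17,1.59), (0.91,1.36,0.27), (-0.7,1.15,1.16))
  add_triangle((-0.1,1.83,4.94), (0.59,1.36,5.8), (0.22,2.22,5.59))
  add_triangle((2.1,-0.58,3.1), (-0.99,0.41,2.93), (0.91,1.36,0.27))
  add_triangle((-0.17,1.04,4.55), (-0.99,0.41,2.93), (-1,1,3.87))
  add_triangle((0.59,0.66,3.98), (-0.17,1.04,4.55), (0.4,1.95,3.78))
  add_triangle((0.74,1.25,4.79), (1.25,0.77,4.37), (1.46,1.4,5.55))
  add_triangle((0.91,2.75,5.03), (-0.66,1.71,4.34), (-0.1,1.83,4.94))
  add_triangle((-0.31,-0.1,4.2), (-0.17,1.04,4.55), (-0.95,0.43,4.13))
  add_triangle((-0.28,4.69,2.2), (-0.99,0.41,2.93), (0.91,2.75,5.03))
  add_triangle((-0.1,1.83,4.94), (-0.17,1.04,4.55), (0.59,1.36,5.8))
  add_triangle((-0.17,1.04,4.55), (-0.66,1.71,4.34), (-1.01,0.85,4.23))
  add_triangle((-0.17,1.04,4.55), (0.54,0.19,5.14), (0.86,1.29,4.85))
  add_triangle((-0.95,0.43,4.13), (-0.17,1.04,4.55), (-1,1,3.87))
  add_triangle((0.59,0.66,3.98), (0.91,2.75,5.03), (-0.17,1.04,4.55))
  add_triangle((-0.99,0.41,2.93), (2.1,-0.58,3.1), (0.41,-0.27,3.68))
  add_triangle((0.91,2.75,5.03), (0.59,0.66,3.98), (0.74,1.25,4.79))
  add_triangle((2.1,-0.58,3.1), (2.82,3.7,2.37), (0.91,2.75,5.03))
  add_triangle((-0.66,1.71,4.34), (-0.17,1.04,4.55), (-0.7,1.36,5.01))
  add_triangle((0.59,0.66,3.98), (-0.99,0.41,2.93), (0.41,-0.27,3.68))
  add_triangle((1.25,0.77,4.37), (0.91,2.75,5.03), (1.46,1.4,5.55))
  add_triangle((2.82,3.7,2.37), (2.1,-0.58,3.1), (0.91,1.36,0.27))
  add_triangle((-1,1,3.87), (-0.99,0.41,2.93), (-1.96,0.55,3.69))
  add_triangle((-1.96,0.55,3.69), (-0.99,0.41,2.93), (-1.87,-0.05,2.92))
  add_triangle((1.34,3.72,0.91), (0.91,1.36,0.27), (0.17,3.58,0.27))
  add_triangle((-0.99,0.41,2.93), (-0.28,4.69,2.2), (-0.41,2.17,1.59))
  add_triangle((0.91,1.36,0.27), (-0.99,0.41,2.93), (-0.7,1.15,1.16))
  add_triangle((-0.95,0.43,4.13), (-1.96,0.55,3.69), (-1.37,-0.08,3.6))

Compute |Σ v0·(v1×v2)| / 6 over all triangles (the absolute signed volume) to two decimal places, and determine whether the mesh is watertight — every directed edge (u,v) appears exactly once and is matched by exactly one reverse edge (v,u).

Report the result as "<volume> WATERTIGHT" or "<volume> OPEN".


Per-triangle v0·(v1×v2)/6:
  t1: +0.1811
  t2: -0.9815
  t3: +0.1654
  t4: +0.0096
  t5: +8.3572
  t6: +0.7028
  t7: -0.5994
  t8: +2.7594
  t9: +0.2863
  t10: +0.6966
  t11: -0.9504
  t12: -0.1381
  t13: +0.3543
  t14: +0.0695
  t15: -0.1754
  t16: +0.4394
  t17: +0.8794
  t18: -0.2174
  t19: +1.0562
  t20: -0.2925
  t21: +0.7830
  t22: +0.0811
  t23: +1.2131
  t24: +0.1241
  t25: -0.3626
  t26: +0.4863
  t27: -0.7056
  t28: +0.0898
  t29: +0.2828
  t30: +0.1189
  t31: +1.4704
  t32: -0.0071
  t33: +0.3032
  t34: -2.5279
  t35: -0.2455
  t36: -0.7109
  t37: +0.1560
  t38: +0.5029
  t39: +0.5799
  t40: +5.1213
  t41: +0.4266
  t42: +0.5080
  t43: +0.8783
  t44: +0.4031
  t45: +1.1044
  t46: -0.3879
  t47: -0.0116
  t48: +7.6626
  t49: -0.1981
  t50: +0.8249
  t51: +0.0105
  t52: +0.6714
  t53: -0.1647
  t54: -0.1742
  t55: +0.2013
  t56: +0.1684
  t57: -0.6818
  t58: +0.4097
Σ = +31.0063 → |volume| = 31.01

Directed edges: 174 total; 6 unmatched, e.g. (-1.48,0.86,4.36)→(-0.95,0.43,4.13) → open.

31.01 OPEN


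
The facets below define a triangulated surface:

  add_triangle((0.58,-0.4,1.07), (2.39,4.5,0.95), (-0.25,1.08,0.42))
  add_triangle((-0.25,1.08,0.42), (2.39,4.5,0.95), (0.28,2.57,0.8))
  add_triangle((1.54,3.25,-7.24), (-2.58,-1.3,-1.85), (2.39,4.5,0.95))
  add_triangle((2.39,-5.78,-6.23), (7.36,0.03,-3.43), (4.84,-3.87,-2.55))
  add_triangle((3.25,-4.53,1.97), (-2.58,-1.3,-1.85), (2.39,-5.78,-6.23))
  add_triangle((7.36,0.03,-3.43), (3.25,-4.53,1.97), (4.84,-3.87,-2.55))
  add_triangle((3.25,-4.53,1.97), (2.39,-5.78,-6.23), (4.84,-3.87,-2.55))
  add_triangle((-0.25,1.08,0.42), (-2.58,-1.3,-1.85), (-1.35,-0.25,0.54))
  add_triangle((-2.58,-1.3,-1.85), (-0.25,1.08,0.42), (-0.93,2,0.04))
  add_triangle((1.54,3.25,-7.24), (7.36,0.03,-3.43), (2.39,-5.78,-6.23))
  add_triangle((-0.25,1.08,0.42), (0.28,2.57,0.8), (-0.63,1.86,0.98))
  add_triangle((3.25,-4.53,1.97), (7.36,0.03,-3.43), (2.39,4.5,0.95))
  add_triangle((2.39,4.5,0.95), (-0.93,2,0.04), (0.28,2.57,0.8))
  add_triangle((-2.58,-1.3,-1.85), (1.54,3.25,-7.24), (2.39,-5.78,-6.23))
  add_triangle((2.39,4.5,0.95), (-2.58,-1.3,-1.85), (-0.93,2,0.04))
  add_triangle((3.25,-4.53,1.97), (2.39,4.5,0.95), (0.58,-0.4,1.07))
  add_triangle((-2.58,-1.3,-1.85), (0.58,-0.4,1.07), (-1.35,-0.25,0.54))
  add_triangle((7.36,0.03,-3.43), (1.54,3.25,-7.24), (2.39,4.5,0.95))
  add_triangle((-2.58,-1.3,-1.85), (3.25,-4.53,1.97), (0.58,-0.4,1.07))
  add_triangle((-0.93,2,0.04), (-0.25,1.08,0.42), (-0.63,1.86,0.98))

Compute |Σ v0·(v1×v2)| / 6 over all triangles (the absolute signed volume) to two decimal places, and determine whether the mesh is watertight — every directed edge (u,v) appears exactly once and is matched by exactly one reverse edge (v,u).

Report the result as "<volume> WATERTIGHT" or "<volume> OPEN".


Per-triangle v0·(v1×v2)/6:
  t1: +0.8272
  t2: -0.0028
  t3: +11.0127
  t4: +22.3205
  t5: +19.9849
  t6: +18.2672
  t7: +19.2366
  t8: +0.6711
  t9: +0.2696
  t10: +66.6791
  t11: -0.0333
  t12: +30.6951
  t13: +0.6957
  t14: +33.5106
  t15: +1.8125
  t16: +3.1579
  t17: +0.5699
  t18: +44.1371
  t19: +1.8420
  t20: -0.0481
Σ = +275.6056 → |volume| = 275.61

Directed edges: 60 total; 6 unmatched, e.g. (-0.25,1.08,0.42)→(0.58,-0.4,1.07) → open.

275.61 OPEN


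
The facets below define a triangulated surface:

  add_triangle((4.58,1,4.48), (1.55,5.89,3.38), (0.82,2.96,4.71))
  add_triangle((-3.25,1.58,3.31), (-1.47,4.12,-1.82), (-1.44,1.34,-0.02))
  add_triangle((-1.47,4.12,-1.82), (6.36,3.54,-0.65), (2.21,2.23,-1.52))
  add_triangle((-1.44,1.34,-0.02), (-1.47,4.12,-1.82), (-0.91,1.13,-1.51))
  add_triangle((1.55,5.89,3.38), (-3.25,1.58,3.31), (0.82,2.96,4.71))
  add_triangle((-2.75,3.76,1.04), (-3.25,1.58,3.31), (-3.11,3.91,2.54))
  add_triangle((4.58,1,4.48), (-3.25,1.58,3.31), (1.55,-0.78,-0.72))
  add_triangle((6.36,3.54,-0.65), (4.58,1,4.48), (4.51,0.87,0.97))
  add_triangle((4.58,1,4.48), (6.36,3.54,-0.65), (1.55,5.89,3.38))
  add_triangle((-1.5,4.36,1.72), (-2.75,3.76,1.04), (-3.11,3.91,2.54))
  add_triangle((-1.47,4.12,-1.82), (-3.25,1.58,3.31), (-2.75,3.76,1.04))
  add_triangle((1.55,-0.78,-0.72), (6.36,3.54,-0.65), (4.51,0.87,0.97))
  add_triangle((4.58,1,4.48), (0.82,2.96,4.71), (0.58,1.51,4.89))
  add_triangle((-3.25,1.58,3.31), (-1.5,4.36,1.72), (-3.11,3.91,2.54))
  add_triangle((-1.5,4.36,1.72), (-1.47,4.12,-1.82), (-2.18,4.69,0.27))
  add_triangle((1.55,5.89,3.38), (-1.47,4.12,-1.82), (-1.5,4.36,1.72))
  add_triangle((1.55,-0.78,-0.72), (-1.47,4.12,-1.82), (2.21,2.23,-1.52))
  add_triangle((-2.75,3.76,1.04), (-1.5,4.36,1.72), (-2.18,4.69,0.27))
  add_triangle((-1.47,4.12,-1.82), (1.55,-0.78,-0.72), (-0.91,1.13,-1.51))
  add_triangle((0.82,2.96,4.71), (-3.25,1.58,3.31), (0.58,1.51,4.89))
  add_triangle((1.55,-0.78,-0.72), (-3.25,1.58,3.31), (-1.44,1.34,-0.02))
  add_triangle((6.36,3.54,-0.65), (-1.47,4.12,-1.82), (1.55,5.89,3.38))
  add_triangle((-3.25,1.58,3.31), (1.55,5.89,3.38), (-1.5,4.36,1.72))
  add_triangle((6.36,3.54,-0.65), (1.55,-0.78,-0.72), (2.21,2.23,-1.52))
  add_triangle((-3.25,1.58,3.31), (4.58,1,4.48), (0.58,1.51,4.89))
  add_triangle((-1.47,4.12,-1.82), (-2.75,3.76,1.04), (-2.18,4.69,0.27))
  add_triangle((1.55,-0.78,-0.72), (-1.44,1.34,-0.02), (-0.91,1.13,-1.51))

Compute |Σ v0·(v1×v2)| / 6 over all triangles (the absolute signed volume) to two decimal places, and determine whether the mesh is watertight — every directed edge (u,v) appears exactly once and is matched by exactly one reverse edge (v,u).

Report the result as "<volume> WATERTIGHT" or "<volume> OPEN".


145.36 OPEN

Per-triangle v0·(v1×v2)/6:
  t1: +12.6040
  t2: +1.5923
  t3: +4.6859
  t4: +0.8667
  t5: +10.9336
  t6: +1.4637
  t7: +1.6317
  t8: +6.2534
  t9: +32.1786
  t10: +1.6242
  t11: +1.1059
  t12: +3.4681
  t13: +5.0495
  t14: +1.4837
  t15: +1.3578
  t16: +8.9135
  t17: +1.7300
  t18: +1.4899
  t19: +1.2532
  t20: +4.5885
  t21: -0.2763
  t22: +29.0210
  t23: +9.0599
  t24: +2.8487
  t25: -0.7027
  t26: +1.3252
  t27: -0.1876
Σ = +145.3623 → |volume| = 145.36

Directed edges: 81 total; 3 unmatched, e.g. (1.55,-0.78,-0.72)→(4.58,1,4.48) → open.


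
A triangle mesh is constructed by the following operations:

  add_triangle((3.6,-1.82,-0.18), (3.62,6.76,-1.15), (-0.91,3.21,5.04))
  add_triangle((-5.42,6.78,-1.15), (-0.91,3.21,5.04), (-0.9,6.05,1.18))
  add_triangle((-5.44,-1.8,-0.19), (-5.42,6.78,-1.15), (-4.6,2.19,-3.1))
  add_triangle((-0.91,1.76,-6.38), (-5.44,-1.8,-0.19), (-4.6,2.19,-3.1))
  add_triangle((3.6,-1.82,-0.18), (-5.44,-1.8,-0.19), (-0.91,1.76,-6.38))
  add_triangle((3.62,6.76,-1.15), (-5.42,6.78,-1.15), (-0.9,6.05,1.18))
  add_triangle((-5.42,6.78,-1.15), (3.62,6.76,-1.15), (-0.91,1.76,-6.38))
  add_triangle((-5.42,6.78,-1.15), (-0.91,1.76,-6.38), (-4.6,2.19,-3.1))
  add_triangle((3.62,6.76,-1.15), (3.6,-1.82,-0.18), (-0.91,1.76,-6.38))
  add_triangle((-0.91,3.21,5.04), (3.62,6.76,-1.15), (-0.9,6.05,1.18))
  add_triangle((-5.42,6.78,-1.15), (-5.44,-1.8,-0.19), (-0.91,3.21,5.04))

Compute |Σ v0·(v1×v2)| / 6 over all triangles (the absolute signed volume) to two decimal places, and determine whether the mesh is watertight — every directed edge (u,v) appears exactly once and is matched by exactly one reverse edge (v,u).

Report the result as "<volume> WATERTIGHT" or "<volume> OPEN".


Per-triangle v0·(v1×v2)/6:
  t1: +27.3408
  t2: +20.7120
  t3: +19.6147
  t4: +15.8727
  t5: +17.9028
  t6: +22.5118
  t7: +62.0117
  t8: +21.1128
  t9: +32.3617
  t10: +19.5108
  t11: +42.4823
Σ = +301.4341 → |volume| = 301.43

Directed edges: 33 total; 3 unmatched, e.g. (-0.91,3.21,5.04)→(3.6,-1.82,-0.18) → open.

301.43 OPEN


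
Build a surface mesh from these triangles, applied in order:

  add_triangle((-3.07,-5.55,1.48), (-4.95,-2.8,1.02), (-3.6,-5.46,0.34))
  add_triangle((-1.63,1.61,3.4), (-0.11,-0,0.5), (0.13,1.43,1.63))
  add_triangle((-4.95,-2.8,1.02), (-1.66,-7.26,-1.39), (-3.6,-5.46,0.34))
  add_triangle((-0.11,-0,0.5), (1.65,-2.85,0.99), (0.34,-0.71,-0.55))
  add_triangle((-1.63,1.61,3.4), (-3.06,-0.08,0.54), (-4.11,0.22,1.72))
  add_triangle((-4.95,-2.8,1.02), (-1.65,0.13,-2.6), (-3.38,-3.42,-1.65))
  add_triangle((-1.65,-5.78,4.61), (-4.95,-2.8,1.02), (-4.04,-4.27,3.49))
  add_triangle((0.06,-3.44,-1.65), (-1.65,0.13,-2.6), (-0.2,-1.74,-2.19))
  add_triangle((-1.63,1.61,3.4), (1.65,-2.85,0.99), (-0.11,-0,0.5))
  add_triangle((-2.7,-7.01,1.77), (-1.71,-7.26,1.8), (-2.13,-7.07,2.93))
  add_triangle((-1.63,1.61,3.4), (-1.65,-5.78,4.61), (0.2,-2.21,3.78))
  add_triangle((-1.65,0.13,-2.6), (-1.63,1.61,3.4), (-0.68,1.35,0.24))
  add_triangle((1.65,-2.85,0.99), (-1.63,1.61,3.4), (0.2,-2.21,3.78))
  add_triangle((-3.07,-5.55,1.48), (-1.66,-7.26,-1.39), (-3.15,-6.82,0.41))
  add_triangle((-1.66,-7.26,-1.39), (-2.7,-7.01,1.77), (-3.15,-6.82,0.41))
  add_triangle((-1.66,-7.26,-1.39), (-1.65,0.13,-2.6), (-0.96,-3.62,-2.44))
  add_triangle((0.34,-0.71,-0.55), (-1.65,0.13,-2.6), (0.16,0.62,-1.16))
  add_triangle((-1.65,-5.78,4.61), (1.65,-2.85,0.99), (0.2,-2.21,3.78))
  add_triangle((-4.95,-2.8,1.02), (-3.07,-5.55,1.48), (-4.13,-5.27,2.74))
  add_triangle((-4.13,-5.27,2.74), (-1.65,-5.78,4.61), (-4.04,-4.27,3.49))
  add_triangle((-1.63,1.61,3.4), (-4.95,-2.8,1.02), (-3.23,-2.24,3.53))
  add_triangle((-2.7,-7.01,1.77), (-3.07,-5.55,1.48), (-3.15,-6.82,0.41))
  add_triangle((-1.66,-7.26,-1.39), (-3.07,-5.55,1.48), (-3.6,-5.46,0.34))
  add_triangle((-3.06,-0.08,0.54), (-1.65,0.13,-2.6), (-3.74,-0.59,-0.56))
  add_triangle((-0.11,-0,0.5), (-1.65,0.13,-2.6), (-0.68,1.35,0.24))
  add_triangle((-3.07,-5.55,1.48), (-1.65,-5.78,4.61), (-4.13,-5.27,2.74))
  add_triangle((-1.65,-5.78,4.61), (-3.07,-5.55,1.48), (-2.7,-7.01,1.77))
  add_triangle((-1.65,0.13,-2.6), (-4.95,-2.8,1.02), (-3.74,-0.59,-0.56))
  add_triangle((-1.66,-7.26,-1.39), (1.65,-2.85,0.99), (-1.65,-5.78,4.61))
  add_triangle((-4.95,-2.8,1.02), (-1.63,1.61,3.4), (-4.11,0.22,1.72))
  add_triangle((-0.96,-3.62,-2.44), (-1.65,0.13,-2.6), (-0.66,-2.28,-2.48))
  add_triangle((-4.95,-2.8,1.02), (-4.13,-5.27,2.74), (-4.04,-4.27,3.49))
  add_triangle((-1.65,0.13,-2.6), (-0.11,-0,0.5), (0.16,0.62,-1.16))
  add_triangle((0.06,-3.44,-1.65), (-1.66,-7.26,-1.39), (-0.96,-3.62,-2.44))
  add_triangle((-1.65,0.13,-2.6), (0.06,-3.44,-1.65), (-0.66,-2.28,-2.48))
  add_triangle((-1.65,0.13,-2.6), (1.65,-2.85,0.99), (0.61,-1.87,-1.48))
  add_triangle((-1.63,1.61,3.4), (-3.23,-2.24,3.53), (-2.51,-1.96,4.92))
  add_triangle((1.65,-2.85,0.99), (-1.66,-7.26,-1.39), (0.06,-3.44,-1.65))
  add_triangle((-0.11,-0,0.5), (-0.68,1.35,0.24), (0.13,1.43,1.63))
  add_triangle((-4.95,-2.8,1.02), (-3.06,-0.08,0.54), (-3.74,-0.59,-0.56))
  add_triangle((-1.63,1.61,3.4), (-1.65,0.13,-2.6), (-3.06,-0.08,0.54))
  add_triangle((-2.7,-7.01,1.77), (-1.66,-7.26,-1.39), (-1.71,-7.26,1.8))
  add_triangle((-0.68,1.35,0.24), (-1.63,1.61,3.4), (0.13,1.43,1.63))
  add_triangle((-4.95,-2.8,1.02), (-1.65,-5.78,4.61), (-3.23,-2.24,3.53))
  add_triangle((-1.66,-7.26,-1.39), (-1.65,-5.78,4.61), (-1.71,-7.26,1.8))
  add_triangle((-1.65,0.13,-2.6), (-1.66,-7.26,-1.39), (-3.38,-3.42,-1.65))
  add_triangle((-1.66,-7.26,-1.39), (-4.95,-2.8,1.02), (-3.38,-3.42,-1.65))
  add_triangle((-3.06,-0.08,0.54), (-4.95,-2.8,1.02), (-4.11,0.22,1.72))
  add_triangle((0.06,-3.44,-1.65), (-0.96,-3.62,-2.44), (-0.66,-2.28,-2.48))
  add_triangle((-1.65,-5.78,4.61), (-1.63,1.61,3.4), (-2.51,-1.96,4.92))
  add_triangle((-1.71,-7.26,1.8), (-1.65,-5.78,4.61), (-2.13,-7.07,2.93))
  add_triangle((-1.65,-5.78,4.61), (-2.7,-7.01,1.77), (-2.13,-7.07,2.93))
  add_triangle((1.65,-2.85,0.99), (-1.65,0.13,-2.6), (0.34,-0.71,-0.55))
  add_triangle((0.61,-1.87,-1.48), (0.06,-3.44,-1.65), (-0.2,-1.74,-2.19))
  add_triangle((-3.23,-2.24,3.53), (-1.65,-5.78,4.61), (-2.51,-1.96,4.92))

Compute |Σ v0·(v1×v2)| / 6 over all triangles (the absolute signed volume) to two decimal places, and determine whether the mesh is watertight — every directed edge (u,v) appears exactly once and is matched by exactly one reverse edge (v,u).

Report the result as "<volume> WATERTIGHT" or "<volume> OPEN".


Per-triangle v0·(v1×v2)/6:
  t1: +3.6576
  t2: +0.1707
  t3: +2.7968
  t4: -0.0585
  t5: +0.3186
  t6: +5.7163
  t7: -3.6343
  t8: +0.9288
  t9: -0.0411
  t10: +1.4759
  t11: +7.8101
  t12: +1.5935
  t13: +1.0315
  t14: -1.1546
  t15: +3.7119
  t16: +3.1304
  t17: +0.4542
  t18: +5.8147
  t19: +3.8918
  t20: +4.1898
  t21: +7.0274
  t22: +1.4772
  t23: +4.2157
  t24: +0.8335
  t25: -0.2432
  t26: +5.3586
  t27: +3.4848
  t28: +2.5329
  t29: +16.5311
  t30: +4.6093
  t31: +0.8688
  t32: +3.3393
  t33: +0.1138
  t34: +1.9481
  t35: -0.2416
  t36: -1.0194
  t37: +3.4025
  t38: +4.3340
  t39: -0.1297
  t40: +1.6984
  t41: +2.7116
  t42: +4.0467
  t43: +0.8493
  t44: +9.9988
  t45: -0.9217
  t46: +6.2289
  t47: +10.0816
  t48: +1.3792
  t49: +0.5310
  t50: +2.0442
  t51: +1.3755
  t52: +1.4124
  t53: +0.5097
  t54: +0.5257
  t55: +5.1011
Σ = +147.8197 → |volume| = 147.82

Directed edges: 165 total; 9 unmatched, e.g. (0.34,-0.71,-0.55)→(-0.11,-0,0.5) → open.

147.82 OPEN
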